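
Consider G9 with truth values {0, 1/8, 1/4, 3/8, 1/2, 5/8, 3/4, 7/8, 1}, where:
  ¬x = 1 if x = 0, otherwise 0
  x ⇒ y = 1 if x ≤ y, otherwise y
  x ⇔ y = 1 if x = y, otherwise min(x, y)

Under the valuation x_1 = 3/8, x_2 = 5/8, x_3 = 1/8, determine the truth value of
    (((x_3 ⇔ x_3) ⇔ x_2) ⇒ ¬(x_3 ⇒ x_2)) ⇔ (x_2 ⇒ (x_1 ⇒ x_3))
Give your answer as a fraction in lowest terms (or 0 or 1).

0

x_3 ⇔ x_3 = 1/8 ⇔ 1/8 = 1
(x_3 ⇔ x_3) ⇔ x_2 = 1 ⇔ 5/8 = 5/8
x_3 ⇒ x_2 = 1/8 ⇒ 5/8 = 1
¬(x_3 ⇒ x_2) = ¬1 = 0
((x_3 ⇔ x_3) ⇔ x_2) ⇒ ¬(x_3 ⇒ x_2) = 5/8 ⇒ 0 = 0
x_1 ⇒ x_3 = 3/8 ⇒ 1/8 = 1/8
x_2 ⇒ (x_1 ⇒ x_3) = 5/8 ⇒ 1/8 = 1/8
(((x_3 ⇔ x_3) ⇔ x_2) ⇒ ¬(x_3 ⇒ x_2)) ⇔ (x_2 ⇒ (x_1 ⇒ x_3)) = 0 ⇔ 1/8 = 0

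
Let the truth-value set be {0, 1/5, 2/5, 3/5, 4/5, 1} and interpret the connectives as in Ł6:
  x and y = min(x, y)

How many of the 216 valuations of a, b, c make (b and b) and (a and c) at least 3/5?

27

value 1: 1 assignment (counts)
value 4/5: 7 assignments (counts)
value 3/5: 19 assignments (counts)
value 2/5: 37 assignments
value 1/5: 61 assignments
value 0: 91 assignments
So 27 of the 216 assignments meet the threshold.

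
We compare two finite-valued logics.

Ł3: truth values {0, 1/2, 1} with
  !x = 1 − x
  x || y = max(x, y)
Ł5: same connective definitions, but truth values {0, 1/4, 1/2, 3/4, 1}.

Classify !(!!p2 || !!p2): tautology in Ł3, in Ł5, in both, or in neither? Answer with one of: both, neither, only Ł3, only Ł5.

In Ł3: at p2 = 1/2 the value is 1/2 — not a tautology.
In Ł5: at p2 = 1/4 the value is 3/4 — not a tautology.

neither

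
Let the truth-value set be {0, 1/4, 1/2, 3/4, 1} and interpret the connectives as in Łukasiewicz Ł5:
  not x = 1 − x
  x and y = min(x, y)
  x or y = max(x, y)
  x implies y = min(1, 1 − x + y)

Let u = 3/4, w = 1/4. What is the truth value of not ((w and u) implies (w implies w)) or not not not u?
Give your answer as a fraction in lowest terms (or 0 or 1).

w and u = 1/4 and 3/4 = 1/4
w implies w = 1/4 implies 1/4 = 1
(w and u) implies (w implies w) = 1/4 implies 1 = 1
not ((w and u) implies (w implies w)) = not 1 = 0
not u = not 3/4 = 1/4
not not u = not 1/4 = 3/4
not not not u = not 3/4 = 1/4
not ((w and u) implies (w implies w)) or not not not u = 0 or 1/4 = 1/4

1/4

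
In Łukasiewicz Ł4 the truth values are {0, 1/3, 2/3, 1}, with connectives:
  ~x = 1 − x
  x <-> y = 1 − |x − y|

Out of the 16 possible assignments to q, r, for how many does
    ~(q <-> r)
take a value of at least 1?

q = 0, r = 0 ↦ 0  <
q = 0, r = 1/3 ↦ 1/3  <
q = 0, r = 2/3 ↦ 2/3  <
q = 0, r = 1 ↦ 1  ≥
q = 1/3, r = 0 ↦ 1/3  <
q = 1/3, r = 1/3 ↦ 0  <
q = 1/3, r = 2/3 ↦ 1/3  <
q = 1/3, r = 1 ↦ 2/3  <
q = 2/3, r = 0 ↦ 2/3  <
q = 2/3, r = 1/3 ↦ 1/3  <
q = 2/3, r = 2/3 ↦ 0  <
q = 2/3, r = 1 ↦ 1/3  <
q = 1, r = 0 ↦ 1  ≥
q = 1, r = 1/3 ↦ 2/3  <
q = 1, r = 2/3 ↦ 1/3  <
q = 1, r = 1 ↦ 0  <
So 2 of the 16 assignments meet the threshold.

2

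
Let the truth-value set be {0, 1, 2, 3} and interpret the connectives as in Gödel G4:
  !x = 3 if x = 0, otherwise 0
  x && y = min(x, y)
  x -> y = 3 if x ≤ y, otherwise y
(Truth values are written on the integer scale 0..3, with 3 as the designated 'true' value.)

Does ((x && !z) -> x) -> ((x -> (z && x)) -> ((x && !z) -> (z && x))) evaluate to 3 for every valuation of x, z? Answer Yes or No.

x = 0, z = 0 ↦ 3
x = 0, z = 1 ↦ 3
x = 0, z = 2 ↦ 3
x = 0, z = 3 ↦ 3
x = 1, z = 0 ↦ 3
x = 1, z = 1 ↦ 3
x = 1, z = 2 ↦ 3
x = 1, z = 3 ↦ 3
x = 2, z = 0 ↦ 3
x = 2, z = 1 ↦ 3
x = 2, z = 2 ↦ 3
x = 2, z = 3 ↦ 3
x = 3, z = 0 ↦ 3
x = 3, z = 1 ↦ 3
x = 3, z = 2 ↦ 3
x = 3, z = 3 ↦ 3
Every assignment gives a value ≥ 3.

Yes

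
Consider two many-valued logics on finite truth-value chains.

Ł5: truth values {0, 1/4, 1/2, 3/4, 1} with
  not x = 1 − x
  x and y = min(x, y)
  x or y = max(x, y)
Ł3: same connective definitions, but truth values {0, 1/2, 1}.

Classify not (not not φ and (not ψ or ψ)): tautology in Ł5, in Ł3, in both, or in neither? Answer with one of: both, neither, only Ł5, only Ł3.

In Ł5: at φ = 1/4, ψ = 0 the value is 3/4 — not a tautology.
In Ł3: at φ = 1/2, ψ = 0 the value is 1/2 — not a tautology.

neither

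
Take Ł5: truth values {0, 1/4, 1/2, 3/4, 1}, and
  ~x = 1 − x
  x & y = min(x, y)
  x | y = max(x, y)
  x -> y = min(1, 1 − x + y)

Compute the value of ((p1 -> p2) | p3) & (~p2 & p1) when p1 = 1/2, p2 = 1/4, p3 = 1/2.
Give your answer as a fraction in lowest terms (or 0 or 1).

1/2

p1 -> p2 = 1/2 -> 1/4 = 3/4
(p1 -> p2) | p3 = 3/4 | 1/2 = 3/4
~p2 = ~1/4 = 3/4
~p2 & p1 = 3/4 & 1/2 = 1/2
((p1 -> p2) | p3) & (~p2 & p1) = 3/4 & 1/2 = 1/2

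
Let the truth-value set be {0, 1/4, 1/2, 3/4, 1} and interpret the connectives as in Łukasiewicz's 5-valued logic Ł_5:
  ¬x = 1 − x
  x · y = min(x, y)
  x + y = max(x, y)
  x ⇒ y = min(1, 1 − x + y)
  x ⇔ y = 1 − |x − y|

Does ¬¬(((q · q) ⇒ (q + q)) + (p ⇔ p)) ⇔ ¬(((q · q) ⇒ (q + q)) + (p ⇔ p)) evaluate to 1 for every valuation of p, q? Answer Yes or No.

No

Counterexample: take p = 0, q = 0.
q · q = 0 · 0 = 0
q + q = 0 + 0 = 0
(q · q) ⇒ (q + q) = 0 ⇒ 0 = 1
p ⇔ p = 0 ⇔ 0 = 1
((q · q) ⇒ (q + q)) + (p ⇔ p) = 1 + 1 = 1
¬(((q · q) ⇒ (q + q)) + (p ⇔ p)) = ¬1 = 0
¬¬(((q · q) ⇒ (q + q)) + (p ⇔ p)) = ¬0 = 1
¬(((q · q) ⇒ (q + q)) + (p ⇔ p)) = ¬1 = 0
¬¬(((q · q) ⇒ (q + q)) + (p ⇔ p)) ⇔ ¬(((q · q) ⇒ (q + q)) + (p ⇔ p)) = 1 ⇔ 0 = 0
This gives 0 ≠ 1.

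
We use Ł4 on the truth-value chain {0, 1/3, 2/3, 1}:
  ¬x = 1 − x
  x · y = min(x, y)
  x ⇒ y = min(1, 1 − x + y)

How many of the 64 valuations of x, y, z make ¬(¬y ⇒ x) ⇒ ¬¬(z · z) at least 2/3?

value 1: 54 assignments (counts)
value 2/3: 6 assignments (counts)
value 1/3: 3 assignments
value 0: 1 assignment
So 60 of the 64 assignments meet the threshold.

60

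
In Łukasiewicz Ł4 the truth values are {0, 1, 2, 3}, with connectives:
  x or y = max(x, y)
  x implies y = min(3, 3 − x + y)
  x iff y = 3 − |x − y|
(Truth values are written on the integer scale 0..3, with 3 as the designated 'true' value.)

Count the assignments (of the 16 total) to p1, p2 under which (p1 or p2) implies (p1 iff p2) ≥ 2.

p1 = 0, p2 = 0 ↦ 3  ≥
p1 = 0, p2 = 1 ↦ 3  ≥
p1 = 0, p2 = 2 ↦ 2  ≥
p1 = 0, p2 = 3 ↦ 0  <
p1 = 1, p2 = 0 ↦ 3  ≥
p1 = 1, p2 = 1 ↦ 3  ≥
p1 = 1, p2 = 2 ↦ 3  ≥
p1 = 1, p2 = 3 ↦ 1  <
p1 = 2, p2 = 0 ↦ 2  ≥
p1 = 2, p2 = 1 ↦ 3  ≥
p1 = 2, p2 = 2 ↦ 3  ≥
p1 = 2, p2 = 3 ↦ 2  ≥
p1 = 3, p2 = 0 ↦ 0  <
p1 = 3, p2 = 1 ↦ 1  <
p1 = 3, p2 = 2 ↦ 2  ≥
p1 = 3, p2 = 3 ↦ 3  ≥
So 12 of the 16 assignments meet the threshold.

12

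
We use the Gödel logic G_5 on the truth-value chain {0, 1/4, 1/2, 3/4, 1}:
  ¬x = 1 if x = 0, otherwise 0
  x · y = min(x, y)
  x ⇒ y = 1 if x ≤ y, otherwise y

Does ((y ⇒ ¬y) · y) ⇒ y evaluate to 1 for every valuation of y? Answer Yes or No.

Yes

y = 0 ↦ 1
y = 1/4 ↦ 1
y = 1/2 ↦ 1
y = 3/4 ↦ 1
y = 1 ↦ 1
Every assignment gives a value ≥ 1.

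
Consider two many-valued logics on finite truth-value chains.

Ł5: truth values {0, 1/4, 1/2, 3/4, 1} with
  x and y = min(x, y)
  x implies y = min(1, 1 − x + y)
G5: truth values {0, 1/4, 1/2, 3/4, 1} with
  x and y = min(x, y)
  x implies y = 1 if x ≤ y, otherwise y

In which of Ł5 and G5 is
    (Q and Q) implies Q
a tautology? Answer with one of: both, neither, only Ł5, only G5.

In Ł5: every assignment gives 1 — tautology.
In G5: every assignment gives 1 — tautology.

both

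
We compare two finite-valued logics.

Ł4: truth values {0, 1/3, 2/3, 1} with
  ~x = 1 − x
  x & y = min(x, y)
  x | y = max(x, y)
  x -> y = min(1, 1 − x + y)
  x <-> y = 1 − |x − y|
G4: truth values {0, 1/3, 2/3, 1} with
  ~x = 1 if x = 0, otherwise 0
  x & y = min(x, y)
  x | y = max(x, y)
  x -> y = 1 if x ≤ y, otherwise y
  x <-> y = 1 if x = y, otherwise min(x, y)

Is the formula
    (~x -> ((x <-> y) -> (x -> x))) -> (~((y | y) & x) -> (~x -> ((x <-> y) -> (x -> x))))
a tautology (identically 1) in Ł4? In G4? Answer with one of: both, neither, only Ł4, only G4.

both

In Ł4: every assignment gives 1 — tautology.
In G4: every assignment gives 1 — tautology.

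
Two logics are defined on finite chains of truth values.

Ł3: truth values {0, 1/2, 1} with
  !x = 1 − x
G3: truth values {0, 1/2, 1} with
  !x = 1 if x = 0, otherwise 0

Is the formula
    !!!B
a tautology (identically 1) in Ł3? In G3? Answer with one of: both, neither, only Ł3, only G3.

neither

In Ł3: at B = 1/2 the value is 1/2 — not a tautology.
In G3: at B = 1/2 the value is 0 — not a tautology.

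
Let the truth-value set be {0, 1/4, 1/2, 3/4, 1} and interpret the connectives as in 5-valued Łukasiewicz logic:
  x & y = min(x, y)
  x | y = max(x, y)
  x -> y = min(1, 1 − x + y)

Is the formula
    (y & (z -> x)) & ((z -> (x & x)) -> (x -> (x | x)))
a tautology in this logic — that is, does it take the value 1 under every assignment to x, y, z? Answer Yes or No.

Counterexample: take x = 0, y = 0, z = 0.
z -> x = 0 -> 0 = 1
y & (z -> x) = 0 & 1 = 0
x & x = 0 & 0 = 0
z -> (x & x) = 0 -> 0 = 1
x | x = 0 | 0 = 0
x -> (x | x) = 0 -> 0 = 1
(z -> (x & x)) -> (x -> (x | x)) = 1 -> 1 = 1
(y & (z -> x)) & ((z -> (x & x)) -> (x -> (x | x))) = 0 & 1 = 0
This gives 0 ≠ 1.

No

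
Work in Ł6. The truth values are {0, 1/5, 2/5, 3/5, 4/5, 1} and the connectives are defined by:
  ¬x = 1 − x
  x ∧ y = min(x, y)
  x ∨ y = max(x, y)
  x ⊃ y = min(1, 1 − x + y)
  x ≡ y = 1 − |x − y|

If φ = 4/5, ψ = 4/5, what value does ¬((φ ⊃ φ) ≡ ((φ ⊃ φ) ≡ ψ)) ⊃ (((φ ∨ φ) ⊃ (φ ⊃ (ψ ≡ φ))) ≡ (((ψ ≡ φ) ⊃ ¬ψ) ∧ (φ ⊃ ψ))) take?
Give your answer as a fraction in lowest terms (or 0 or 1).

φ ⊃ φ = 4/5 ⊃ 4/5 = 1
φ ⊃ φ = 4/5 ⊃ 4/5 = 1
(φ ⊃ φ) ≡ ψ = 1 ≡ 4/5 = 4/5
(φ ⊃ φ) ≡ ((φ ⊃ φ) ≡ ψ) = 1 ≡ 4/5 = 4/5
¬((φ ⊃ φ) ≡ ((φ ⊃ φ) ≡ ψ)) = ¬4/5 = 1/5
φ ∨ φ = 4/5 ∨ 4/5 = 4/5
ψ ≡ φ = 4/5 ≡ 4/5 = 1
φ ⊃ (ψ ≡ φ) = 4/5 ⊃ 1 = 1
(φ ∨ φ) ⊃ (φ ⊃ (ψ ≡ φ)) = 4/5 ⊃ 1 = 1
ψ ≡ φ = 4/5 ≡ 4/5 = 1
¬ψ = ¬4/5 = 1/5
(ψ ≡ φ) ⊃ ¬ψ = 1 ⊃ 1/5 = 1/5
φ ⊃ ψ = 4/5 ⊃ 4/5 = 1
((ψ ≡ φ) ⊃ ¬ψ) ∧ (φ ⊃ ψ) = 1/5 ∧ 1 = 1/5
((φ ∨ φ) ⊃ (φ ⊃ (ψ ≡ φ))) ≡ (((ψ ≡ φ) ⊃ ¬ψ) ∧ (φ ⊃ ψ)) = 1 ≡ 1/5 = 1/5
¬((φ ⊃ φ) ≡ ((φ ⊃ φ) ≡ ψ)) ⊃ (((φ ∨ φ) ⊃ (φ ⊃ (ψ ≡ φ))) ≡ (((ψ ≡ φ) ⊃ ¬ψ) ∧ (φ ⊃ ψ))) = 1/5 ⊃ 1/5 = 1

1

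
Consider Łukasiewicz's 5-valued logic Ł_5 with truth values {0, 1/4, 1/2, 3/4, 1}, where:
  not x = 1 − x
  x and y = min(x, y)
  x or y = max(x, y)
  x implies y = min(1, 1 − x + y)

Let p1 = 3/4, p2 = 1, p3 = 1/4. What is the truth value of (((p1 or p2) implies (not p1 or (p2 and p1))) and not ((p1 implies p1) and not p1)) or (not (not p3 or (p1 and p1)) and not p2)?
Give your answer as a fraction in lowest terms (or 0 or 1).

3/4

p1 or p2 = 3/4 or 1 = 1
not p1 = not 3/4 = 1/4
p2 and p1 = 1 and 3/4 = 3/4
not p1 or (p2 and p1) = 1/4 or 3/4 = 3/4
(p1 or p2) implies (not p1 or (p2 and p1)) = 1 implies 3/4 = 3/4
p1 implies p1 = 3/4 implies 3/4 = 1
not p1 = not 3/4 = 1/4
(p1 implies p1) and not p1 = 1 and 1/4 = 1/4
not ((p1 implies p1) and not p1) = not 1/4 = 3/4
((p1 or p2) implies (not p1 or (p2 and p1))) and not ((p1 implies p1) and not p1) = 3/4 and 3/4 = 3/4
not p3 = not 1/4 = 3/4
p1 and p1 = 3/4 and 3/4 = 3/4
not p3 or (p1 and p1) = 3/4 or 3/4 = 3/4
not (not p3 or (p1 and p1)) = not 3/4 = 1/4
not p2 = not 1 = 0
not (not p3 or (p1 and p1)) and not p2 = 1/4 and 0 = 0
(((p1 or p2) implies (not p1 or (p2 and p1))) and not ((p1 implies p1) and not p1)) or (not (not p3 or (p1 and p1)) and not p2) = 3/4 or 0 = 3/4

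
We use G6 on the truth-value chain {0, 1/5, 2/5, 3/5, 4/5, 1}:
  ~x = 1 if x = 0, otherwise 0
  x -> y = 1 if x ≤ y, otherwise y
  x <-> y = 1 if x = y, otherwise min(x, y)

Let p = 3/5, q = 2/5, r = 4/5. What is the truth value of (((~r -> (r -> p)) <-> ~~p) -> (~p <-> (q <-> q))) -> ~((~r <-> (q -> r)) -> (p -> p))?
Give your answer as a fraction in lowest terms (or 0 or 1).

1

~r = ~4/5 = 0
r -> p = 4/5 -> 3/5 = 3/5
~r -> (r -> p) = 0 -> 3/5 = 1
~p = ~3/5 = 0
~~p = ~0 = 1
(~r -> (r -> p)) <-> ~~p = 1 <-> 1 = 1
~p = ~3/5 = 0
q <-> q = 2/5 <-> 2/5 = 1
~p <-> (q <-> q) = 0 <-> 1 = 0
((~r -> (r -> p)) <-> ~~p) -> (~p <-> (q <-> q)) = 1 -> 0 = 0
~r = ~4/5 = 0
q -> r = 2/5 -> 4/5 = 1
~r <-> (q -> r) = 0 <-> 1 = 0
p -> p = 3/5 -> 3/5 = 1
(~r <-> (q -> r)) -> (p -> p) = 0 -> 1 = 1
~((~r <-> (q -> r)) -> (p -> p)) = ~1 = 0
(((~r -> (r -> p)) <-> ~~p) -> (~p <-> (q <-> q))) -> ~((~r <-> (q -> r)) -> (p -> p)) = 0 -> 0 = 1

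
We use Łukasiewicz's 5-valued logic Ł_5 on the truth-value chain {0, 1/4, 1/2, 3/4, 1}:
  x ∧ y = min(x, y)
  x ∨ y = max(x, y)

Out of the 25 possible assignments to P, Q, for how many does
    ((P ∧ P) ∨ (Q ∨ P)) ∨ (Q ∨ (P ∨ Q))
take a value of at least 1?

9

value 1: 9 assignments (counts)
value 3/4: 7 assignments
value 1/2: 5 assignments
value 1/4: 3 assignments
value 0: 1 assignment
So 9 of the 25 assignments meet the threshold.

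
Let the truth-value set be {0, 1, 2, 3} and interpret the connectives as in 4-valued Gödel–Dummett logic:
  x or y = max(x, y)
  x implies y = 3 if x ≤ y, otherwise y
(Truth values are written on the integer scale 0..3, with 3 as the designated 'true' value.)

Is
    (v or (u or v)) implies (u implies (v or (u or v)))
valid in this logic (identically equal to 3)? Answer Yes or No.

Yes

u = 0, v = 0 ↦ 3
u = 0, v = 1 ↦ 3
u = 0, v = 2 ↦ 3
u = 0, v = 3 ↦ 3
u = 1, v = 0 ↦ 3
u = 1, v = 1 ↦ 3
u = 1, v = 2 ↦ 3
u = 1, v = 3 ↦ 3
u = 2, v = 0 ↦ 3
u = 2, v = 1 ↦ 3
u = 2, v = 2 ↦ 3
u = 2, v = 3 ↦ 3
u = 3, v = 0 ↦ 3
u = 3, v = 1 ↦ 3
u = 3, v = 2 ↦ 3
u = 3, v = 3 ↦ 3
Every assignment gives a value ≥ 3.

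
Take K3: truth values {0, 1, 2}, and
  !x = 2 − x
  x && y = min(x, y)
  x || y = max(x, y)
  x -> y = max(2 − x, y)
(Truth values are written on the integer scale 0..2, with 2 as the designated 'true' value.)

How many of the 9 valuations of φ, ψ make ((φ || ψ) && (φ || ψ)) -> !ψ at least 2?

3

φ = 0, ψ = 0 ↦ 2  ≥
φ = 0, ψ = 1 ↦ 1  <
φ = 0, ψ = 2 ↦ 0  <
φ = 1, ψ = 0 ↦ 2  ≥
φ = 1, ψ = 1 ↦ 1  <
φ = 1, ψ = 2 ↦ 0  <
φ = 2, ψ = 0 ↦ 2  ≥
φ = 2, ψ = 1 ↦ 1  <
φ = 2, ψ = 2 ↦ 0  <
So 3 of the 9 assignments meet the threshold.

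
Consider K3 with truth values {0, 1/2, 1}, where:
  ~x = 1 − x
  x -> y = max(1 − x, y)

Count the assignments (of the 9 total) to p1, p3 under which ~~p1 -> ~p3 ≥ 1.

5

p1 = 0, p3 = 0 ↦ 1  ≥
p1 = 0, p3 = 1/2 ↦ 1  ≥
p1 = 0, p3 = 1 ↦ 1  ≥
p1 = 1/2, p3 = 0 ↦ 1  ≥
p1 = 1/2, p3 = 1/2 ↦ 1/2  <
p1 = 1/2, p3 = 1 ↦ 1/2  <
p1 = 1, p3 = 0 ↦ 1  ≥
p1 = 1, p3 = 1/2 ↦ 1/2  <
p1 = 1, p3 = 1 ↦ 0  <
So 5 of the 9 assignments meet the threshold.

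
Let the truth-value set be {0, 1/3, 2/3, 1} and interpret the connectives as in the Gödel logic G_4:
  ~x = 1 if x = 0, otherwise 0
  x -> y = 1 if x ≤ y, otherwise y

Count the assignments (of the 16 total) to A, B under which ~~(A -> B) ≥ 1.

A = 0, B = 0 ↦ 1  ≥
A = 0, B = 1/3 ↦ 1  ≥
A = 0, B = 2/3 ↦ 1  ≥
A = 0, B = 1 ↦ 1  ≥
A = 1/3, B = 0 ↦ 0  <
A = 1/3, B = 1/3 ↦ 1  ≥
A = 1/3, B = 2/3 ↦ 1  ≥
A = 1/3, B = 1 ↦ 1  ≥
A = 2/3, B = 0 ↦ 0  <
A = 2/3, B = 1/3 ↦ 1  ≥
A = 2/3, B = 2/3 ↦ 1  ≥
A = 2/3, B = 1 ↦ 1  ≥
A = 1, B = 0 ↦ 0  <
A = 1, B = 1/3 ↦ 1  ≥
A = 1, B = 2/3 ↦ 1  ≥
A = 1, B = 1 ↦ 1  ≥
So 13 of the 16 assignments meet the threshold.

13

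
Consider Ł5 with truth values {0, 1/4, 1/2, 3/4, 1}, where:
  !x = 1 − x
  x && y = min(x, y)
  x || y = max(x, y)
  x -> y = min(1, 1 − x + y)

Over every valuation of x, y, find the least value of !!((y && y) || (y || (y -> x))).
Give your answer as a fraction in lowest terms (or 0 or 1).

Take x = 0, y = 1/2:
y && y = 1/2 && 1/2 = 1/2
y -> x = 1/2 -> 0 = 1/2
y || (y -> x) = 1/2 || 1/2 = 1/2
(y && y) || (y || (y -> x)) = 1/2 || 1/2 = 1/2
!((y && y) || (y || (y -> x))) = !1/2 = 1/2
!!((y && y) || (y || (y -> x))) = !1/2 = 1/2
No assignment yields a value below 1/2, so this is the minimum.

1/2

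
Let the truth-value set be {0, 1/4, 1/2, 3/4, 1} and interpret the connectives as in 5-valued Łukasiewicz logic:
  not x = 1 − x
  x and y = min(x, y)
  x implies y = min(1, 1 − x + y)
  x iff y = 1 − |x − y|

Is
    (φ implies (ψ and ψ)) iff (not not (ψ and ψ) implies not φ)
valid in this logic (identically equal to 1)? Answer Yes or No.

No

Counterexample: take φ = 1/4, ψ = 0.
ψ and ψ = 0 and 0 = 0
φ implies (ψ and ψ) = 1/4 implies 0 = 3/4
ψ and ψ = 0 and 0 = 0
not (ψ and ψ) = not 0 = 1
not not (ψ and ψ) = not 1 = 0
not φ = not 1/4 = 3/4
not not (ψ and ψ) implies not φ = 0 implies 3/4 = 1
(φ implies (ψ and ψ)) iff (not not (ψ and ψ) implies not φ) = 3/4 iff 1 = 3/4
This gives 3/4 ≠ 1.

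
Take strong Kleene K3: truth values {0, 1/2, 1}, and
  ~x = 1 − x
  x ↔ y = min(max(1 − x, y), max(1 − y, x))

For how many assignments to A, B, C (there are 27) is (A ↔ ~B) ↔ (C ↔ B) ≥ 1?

value 1: 4 assignments (counts)
value 1/2: 19 assignments
value 0: 4 assignments
So 4 of the 27 assignments meet the threshold.

4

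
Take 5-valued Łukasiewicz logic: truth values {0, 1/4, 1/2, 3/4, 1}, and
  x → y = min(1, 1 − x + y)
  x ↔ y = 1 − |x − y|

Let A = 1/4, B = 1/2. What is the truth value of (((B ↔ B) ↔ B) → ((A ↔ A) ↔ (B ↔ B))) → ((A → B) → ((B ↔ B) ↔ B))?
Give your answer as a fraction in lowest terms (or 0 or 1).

1/2

B ↔ B = 1/2 ↔ 1/2 = 1
(B ↔ B) ↔ B = 1 ↔ 1/2 = 1/2
A ↔ A = 1/4 ↔ 1/4 = 1
B ↔ B = 1/2 ↔ 1/2 = 1
(A ↔ A) ↔ (B ↔ B) = 1 ↔ 1 = 1
((B ↔ B) ↔ B) → ((A ↔ A) ↔ (B ↔ B)) = 1/2 → 1 = 1
A → B = 1/4 → 1/2 = 1
B ↔ B = 1/2 ↔ 1/2 = 1
(B ↔ B) ↔ B = 1 ↔ 1/2 = 1/2
(A → B) → ((B ↔ B) ↔ B) = 1 → 1/2 = 1/2
(((B ↔ B) ↔ B) → ((A ↔ A) ↔ (B ↔ B))) → ((A → B) → ((B ↔ B) ↔ B)) = 1 → 1/2 = 1/2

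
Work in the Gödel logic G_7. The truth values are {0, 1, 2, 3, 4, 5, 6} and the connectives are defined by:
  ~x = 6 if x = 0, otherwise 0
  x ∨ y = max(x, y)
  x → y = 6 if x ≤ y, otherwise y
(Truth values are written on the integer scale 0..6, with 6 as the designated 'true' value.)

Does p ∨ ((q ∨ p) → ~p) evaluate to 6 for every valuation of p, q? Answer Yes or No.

Counterexample: take p = 1, q = 0.
q ∨ p = 0 ∨ 1 = 1
~p = ~1 = 0
(q ∨ p) → ~p = 1 → 0 = 0
p ∨ ((q ∨ p) → ~p) = 1 ∨ 0 = 1
This gives 1 ≠ 6.

No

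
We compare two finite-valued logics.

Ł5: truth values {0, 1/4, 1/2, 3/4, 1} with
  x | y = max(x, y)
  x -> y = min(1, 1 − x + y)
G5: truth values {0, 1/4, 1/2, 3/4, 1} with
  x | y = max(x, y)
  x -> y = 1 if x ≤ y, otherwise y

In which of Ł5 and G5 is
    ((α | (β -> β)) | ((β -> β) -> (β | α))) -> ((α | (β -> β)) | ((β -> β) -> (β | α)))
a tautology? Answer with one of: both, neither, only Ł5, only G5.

both

In Ł5: every assignment gives 1 — tautology.
In G5: every assignment gives 1 — tautology.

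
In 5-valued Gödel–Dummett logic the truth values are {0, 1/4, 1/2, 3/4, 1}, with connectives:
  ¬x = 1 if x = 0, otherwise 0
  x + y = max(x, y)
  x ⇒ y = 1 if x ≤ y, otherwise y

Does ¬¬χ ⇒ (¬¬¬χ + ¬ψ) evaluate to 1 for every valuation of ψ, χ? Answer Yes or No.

No

Counterexample: take ψ = 1/4, χ = 1/4.
¬χ = ¬1/4 = 0
¬¬χ = ¬0 = 1
¬χ = ¬1/4 = 0
¬¬χ = ¬0 = 1
¬¬¬χ = ¬1 = 0
¬ψ = ¬1/4 = 0
¬¬¬χ + ¬ψ = 0 + 0 = 0
¬¬χ ⇒ (¬¬¬χ + ¬ψ) = 1 ⇒ 0 = 0
This gives 0 ≠ 1.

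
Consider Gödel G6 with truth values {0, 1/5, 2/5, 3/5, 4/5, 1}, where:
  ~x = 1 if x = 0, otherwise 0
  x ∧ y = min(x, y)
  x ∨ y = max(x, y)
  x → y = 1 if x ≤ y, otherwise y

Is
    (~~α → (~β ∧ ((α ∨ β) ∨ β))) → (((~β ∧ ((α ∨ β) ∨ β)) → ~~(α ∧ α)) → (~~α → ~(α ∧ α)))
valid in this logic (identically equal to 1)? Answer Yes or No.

No

Counterexample: take α = 1/5, β = 0.
~α = ~1/5 = 0
~~α = ~0 = 1
~β = ~0 = 1
α ∨ β = 1/5 ∨ 0 = 1/5
(α ∨ β) ∨ β = 1/5 ∨ 0 = 1/5
~β ∧ ((α ∨ β) ∨ β) = 1 ∧ 1/5 = 1/5
~~α → (~β ∧ ((α ∨ β) ∨ β)) = 1 → 1/5 = 1/5
~β = ~0 = 1
α ∨ β = 1/5 ∨ 0 = 1/5
(α ∨ β) ∨ β = 1/5 ∨ 0 = 1/5
~β ∧ ((α ∨ β) ∨ β) = 1 ∧ 1/5 = 1/5
α ∧ α = 1/5 ∧ 1/5 = 1/5
~(α ∧ α) = ~1/5 = 0
~~(α ∧ α) = ~0 = 1
(~β ∧ ((α ∨ β) ∨ β)) → ~~(α ∧ α) = 1/5 → 1 = 1
~α = ~1/5 = 0
~~α = ~0 = 1
α ∧ α = 1/5 ∧ 1/5 = 1/5
~(α ∧ α) = ~1/5 = 0
~~α → ~(α ∧ α) = 1 → 0 = 0
((~β ∧ ((α ∨ β) ∨ β)) → ~~(α ∧ α)) → (~~α → ~(α ∧ α)) = 1 → 0 = 0
(~~α → (~β ∧ ((α ∨ β) ∨ β))) → (((~β ∧ ((α ∨ β) ∨ β)) → ~~(α ∧ α)) → (~~α → ~(α ∧ α))) = 1/5 → 0 = 0
This gives 0 ≠ 1.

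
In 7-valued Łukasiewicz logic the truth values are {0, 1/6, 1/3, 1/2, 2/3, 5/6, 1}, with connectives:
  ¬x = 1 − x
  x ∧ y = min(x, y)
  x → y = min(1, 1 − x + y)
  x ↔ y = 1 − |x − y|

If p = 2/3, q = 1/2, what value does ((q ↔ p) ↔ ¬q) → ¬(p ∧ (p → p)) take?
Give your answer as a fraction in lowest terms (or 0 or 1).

q ↔ p = 1/2 ↔ 2/3 = 5/6
¬q = ¬1/2 = 1/2
(q ↔ p) ↔ ¬q = 5/6 ↔ 1/2 = 2/3
p → p = 2/3 → 2/3 = 1
p ∧ (p → p) = 2/3 ∧ 1 = 2/3
¬(p ∧ (p → p)) = ¬2/3 = 1/3
((q ↔ p) ↔ ¬q) → ¬(p ∧ (p → p)) = 2/3 → 1/3 = 2/3

2/3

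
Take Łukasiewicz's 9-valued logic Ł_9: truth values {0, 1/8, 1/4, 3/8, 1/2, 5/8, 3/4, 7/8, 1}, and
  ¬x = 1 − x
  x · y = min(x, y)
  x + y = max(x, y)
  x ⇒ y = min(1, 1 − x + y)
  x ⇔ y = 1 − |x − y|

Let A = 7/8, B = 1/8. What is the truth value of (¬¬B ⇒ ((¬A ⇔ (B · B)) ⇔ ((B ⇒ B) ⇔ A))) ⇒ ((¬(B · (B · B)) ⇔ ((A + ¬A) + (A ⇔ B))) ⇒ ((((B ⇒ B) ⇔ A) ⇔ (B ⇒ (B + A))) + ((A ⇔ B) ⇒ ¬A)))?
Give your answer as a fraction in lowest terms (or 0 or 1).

7/8

¬B = ¬1/8 = 7/8
¬¬B = ¬7/8 = 1/8
¬A = ¬7/8 = 1/8
B · B = 1/8 · 1/8 = 1/8
¬A ⇔ (B · B) = 1/8 ⇔ 1/8 = 1
B ⇒ B = 1/8 ⇒ 1/8 = 1
(B ⇒ B) ⇔ A = 1 ⇔ 7/8 = 7/8
(¬A ⇔ (B · B)) ⇔ ((B ⇒ B) ⇔ A) = 1 ⇔ 7/8 = 7/8
¬¬B ⇒ ((¬A ⇔ (B · B)) ⇔ ((B ⇒ B) ⇔ A)) = 1/8 ⇒ 7/8 = 1
B · B = 1/8 · 1/8 = 1/8
B · (B · B) = 1/8 · 1/8 = 1/8
¬(B · (B · B)) = ¬1/8 = 7/8
¬A = ¬7/8 = 1/8
A + ¬A = 7/8 + 1/8 = 7/8
A ⇔ B = 7/8 ⇔ 1/8 = 1/4
(A + ¬A) + (A ⇔ B) = 7/8 + 1/4 = 7/8
¬(B · (B · B)) ⇔ ((A + ¬A) + (A ⇔ B)) = 7/8 ⇔ 7/8 = 1
B ⇒ B = 1/8 ⇒ 1/8 = 1
(B ⇒ B) ⇔ A = 1 ⇔ 7/8 = 7/8
B + A = 1/8 + 7/8 = 7/8
B ⇒ (B + A) = 1/8 ⇒ 7/8 = 1
((B ⇒ B) ⇔ A) ⇔ (B ⇒ (B + A)) = 7/8 ⇔ 1 = 7/8
A ⇔ B = 7/8 ⇔ 1/8 = 1/4
¬A = ¬7/8 = 1/8
(A ⇔ B) ⇒ ¬A = 1/4 ⇒ 1/8 = 7/8
(((B ⇒ B) ⇔ A) ⇔ (B ⇒ (B + A))) + ((A ⇔ B) ⇒ ¬A) = 7/8 + 7/8 = 7/8
(¬(B · (B · B)) ⇔ ((A + ¬A) + (A ⇔ B))) ⇒ ((((B ⇒ B) ⇔ A) ⇔ (B ⇒ (B + A))) + ((A ⇔ B) ⇒ ¬A)) = 1 ⇒ 7/8 = 7/8
(¬¬B ⇒ ((¬A ⇔ (B · B)) ⇔ ((B ⇒ B) ⇔ A))) ⇒ ((¬(B · (B · B)) ⇔ ((A + ¬A) + (A ⇔ B))) ⇒ ((((B ⇒ B) ⇔ A) ⇔ (B ⇒ (B + A))) + ((A ⇔ B) ⇒ ¬A))) = 1 ⇒ 7/8 = 7/8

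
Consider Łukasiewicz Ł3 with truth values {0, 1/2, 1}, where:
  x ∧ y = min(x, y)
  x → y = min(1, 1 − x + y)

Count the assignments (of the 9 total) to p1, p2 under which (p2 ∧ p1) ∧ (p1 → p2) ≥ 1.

1

p1 = 0, p2 = 0 ↦ 0  <
p1 = 0, p2 = 1/2 ↦ 0  <
p1 = 0, p2 = 1 ↦ 0  <
p1 = 1/2, p2 = 0 ↦ 0  <
p1 = 1/2, p2 = 1/2 ↦ 1/2  <
p1 = 1/2, p2 = 1 ↦ 1/2  <
p1 = 1, p2 = 0 ↦ 0  <
p1 = 1, p2 = 1/2 ↦ 1/2  <
p1 = 1, p2 = 1 ↦ 1  ≥
So 1 of the 9 assignments meets the threshold.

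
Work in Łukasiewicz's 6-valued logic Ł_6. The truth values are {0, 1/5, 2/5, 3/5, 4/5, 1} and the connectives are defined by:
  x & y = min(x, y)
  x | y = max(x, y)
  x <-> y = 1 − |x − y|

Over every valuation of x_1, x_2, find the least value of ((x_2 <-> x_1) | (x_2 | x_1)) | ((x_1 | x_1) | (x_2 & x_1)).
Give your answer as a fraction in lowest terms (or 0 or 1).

Take x_1 = 0, x_2 = 2/5:
x_2 <-> x_1 = 2/5 <-> 0 = 3/5
x_2 | x_1 = 2/5 | 0 = 2/5
(x_2 <-> x_1) | (x_2 | x_1) = 3/5 | 2/5 = 3/5
x_1 | x_1 = 0 | 0 = 0
x_2 & x_1 = 2/5 & 0 = 0
(x_1 | x_1) | (x_2 & x_1) = 0 | 0 = 0
((x_2 <-> x_1) | (x_2 | x_1)) | ((x_1 | x_1) | (x_2 & x_1)) = 3/5 | 0 = 3/5
No assignment yields a value below 3/5, so this is the minimum.

3/5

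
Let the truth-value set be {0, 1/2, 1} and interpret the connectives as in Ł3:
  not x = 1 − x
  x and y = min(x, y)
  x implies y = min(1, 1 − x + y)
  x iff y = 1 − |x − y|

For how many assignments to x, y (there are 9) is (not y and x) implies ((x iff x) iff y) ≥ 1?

7

x = 0, y = 0 ↦ 1  ≥
x = 0, y = 1/2 ↦ 1  ≥
x = 0, y = 1 ↦ 1  ≥
x = 1/2, y = 0 ↦ 1/2  <
x = 1/2, y = 1/2 ↦ 1  ≥
x = 1/2, y = 1 ↦ 1  ≥
x = 1, y = 0 ↦ 0  <
x = 1, y = 1/2 ↦ 1  ≥
x = 1, y = 1 ↦ 1  ≥
So 7 of the 9 assignments meet the threshold.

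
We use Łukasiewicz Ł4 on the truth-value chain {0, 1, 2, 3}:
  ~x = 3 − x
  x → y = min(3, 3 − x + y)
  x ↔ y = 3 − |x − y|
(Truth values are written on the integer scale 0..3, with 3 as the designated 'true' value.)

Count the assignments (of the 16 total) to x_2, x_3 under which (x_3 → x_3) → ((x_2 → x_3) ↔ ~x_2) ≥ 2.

x_2 = 0, x_3 = 0 ↦ 3  ≥
x_2 = 0, x_3 = 1 ↦ 3  ≥
x_2 = 0, x_3 = 2 ↦ 3  ≥
x_2 = 0, x_3 = 3 ↦ 3  ≥
x_2 = 1, x_3 = 0 ↦ 3  ≥
x_2 = 1, x_3 = 1 ↦ 2  ≥
x_2 = 1, x_3 = 2 ↦ 2  ≥
x_2 = 1, x_3 = 3 ↦ 2  ≥
x_2 = 2, x_3 = 0 ↦ 3  ≥
x_2 = 2, x_3 = 1 ↦ 2  ≥
x_2 = 2, x_3 = 2 ↦ 1  <
x_2 = 2, x_3 = 3 ↦ 1  <
x_2 = 3, x_3 = 0 ↦ 3  ≥
x_2 = 3, x_3 = 1 ↦ 2  ≥
x_2 = 3, x_3 = 2 ↦ 1  <
x_2 = 3, x_3 = 3 ↦ 0  <
So 12 of the 16 assignments meet the threshold.

12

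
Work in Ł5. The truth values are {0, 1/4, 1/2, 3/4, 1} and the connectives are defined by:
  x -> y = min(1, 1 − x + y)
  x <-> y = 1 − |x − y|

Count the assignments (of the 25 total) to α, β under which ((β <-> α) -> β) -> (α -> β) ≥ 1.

value 1: 19 assignments (counts)
value 3/4: 2 assignments
value 1/2: 2 assignments
value 1/4: 1 assignment
value 0: 1 assignment
So 19 of the 25 assignments meet the threshold.

19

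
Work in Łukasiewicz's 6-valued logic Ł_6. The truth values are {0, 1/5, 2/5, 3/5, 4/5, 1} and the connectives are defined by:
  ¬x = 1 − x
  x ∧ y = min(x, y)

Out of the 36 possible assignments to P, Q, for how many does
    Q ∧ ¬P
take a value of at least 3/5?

value 1: 1 assignment (counts)
value 4/5: 3 assignments (counts)
value 3/5: 5 assignments (counts)
value 2/5: 7 assignments
value 1/5: 9 assignments
value 0: 11 assignments
So 9 of the 36 assignments meet the threshold.

9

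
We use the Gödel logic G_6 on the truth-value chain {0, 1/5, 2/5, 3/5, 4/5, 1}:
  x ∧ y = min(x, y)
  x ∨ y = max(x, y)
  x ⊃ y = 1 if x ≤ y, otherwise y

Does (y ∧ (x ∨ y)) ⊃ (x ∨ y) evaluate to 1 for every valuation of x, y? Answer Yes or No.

At x = 1/5, y = 1, for instance:
x ∨ y = 1/5 ∨ 1 = 1
y ∧ (x ∨ y) = 1 ∧ 1 = 1
(y ∧ (x ∨ y)) ⊃ (x ∨ y) = 1 ⊃ 1 = 1
and checking the remaining 35 assignments likewise gives ≥ 1 in every case.

Yes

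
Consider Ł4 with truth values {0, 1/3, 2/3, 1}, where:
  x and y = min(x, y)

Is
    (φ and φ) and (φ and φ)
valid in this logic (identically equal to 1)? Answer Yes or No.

Counterexample: take φ = 0.
φ and φ = 0 and 0 = 0
(φ and φ) and (φ and φ) = 0 and 0 = 0
This gives 0 ≠ 1.

No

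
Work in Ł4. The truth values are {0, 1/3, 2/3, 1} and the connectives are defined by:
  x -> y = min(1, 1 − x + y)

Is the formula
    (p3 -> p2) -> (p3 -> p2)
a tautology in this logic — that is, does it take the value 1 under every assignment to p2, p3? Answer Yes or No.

Yes

p2 = 0, p3 = 0 ↦ 1
p2 = 0, p3 = 1/3 ↦ 1
p2 = 0, p3 = 2/3 ↦ 1
p2 = 0, p3 = 1 ↦ 1
p2 = 1/3, p3 = 0 ↦ 1
p2 = 1/3, p3 = 1/3 ↦ 1
p2 = 1/3, p3 = 2/3 ↦ 1
p2 = 1/3, p3 = 1 ↦ 1
p2 = 2/3, p3 = 0 ↦ 1
p2 = 2/3, p3 = 1/3 ↦ 1
p2 = 2/3, p3 = 2/3 ↦ 1
p2 = 2/3, p3 = 1 ↦ 1
p2 = 1, p3 = 0 ↦ 1
p2 = 1, p3 = 1/3 ↦ 1
p2 = 1, p3 = 2/3 ↦ 1
p2 = 1, p3 = 1 ↦ 1
Every assignment gives a value ≥ 1.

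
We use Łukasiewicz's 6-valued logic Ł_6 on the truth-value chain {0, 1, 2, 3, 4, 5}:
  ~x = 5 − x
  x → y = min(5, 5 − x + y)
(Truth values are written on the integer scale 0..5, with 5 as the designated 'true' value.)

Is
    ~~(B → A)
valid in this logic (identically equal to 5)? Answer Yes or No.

No

Counterexample: take A = 0, B = 1.
B → A = 1 → 0 = 4
~(B → A) = ~4 = 1
~~(B → A) = ~1 = 4
This gives 4 ≠ 5.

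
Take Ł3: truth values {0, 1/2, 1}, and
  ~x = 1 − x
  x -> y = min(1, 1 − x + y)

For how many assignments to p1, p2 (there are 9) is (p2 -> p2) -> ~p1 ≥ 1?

p1 = 0, p2 = 0 ↦ 1  ≥
p1 = 0, p2 = 1/2 ↦ 1  ≥
p1 = 0, p2 = 1 ↦ 1  ≥
p1 = 1/2, p2 = 0 ↦ 1/2  <
p1 = 1/2, p2 = 1/2 ↦ 1/2  <
p1 = 1/2, p2 = 1 ↦ 1/2  <
p1 = 1, p2 = 0 ↦ 0  <
p1 = 1, p2 = 1/2 ↦ 0  <
p1 = 1, p2 = 1 ↦ 0  <
So 3 of the 9 assignments meet the threshold.

3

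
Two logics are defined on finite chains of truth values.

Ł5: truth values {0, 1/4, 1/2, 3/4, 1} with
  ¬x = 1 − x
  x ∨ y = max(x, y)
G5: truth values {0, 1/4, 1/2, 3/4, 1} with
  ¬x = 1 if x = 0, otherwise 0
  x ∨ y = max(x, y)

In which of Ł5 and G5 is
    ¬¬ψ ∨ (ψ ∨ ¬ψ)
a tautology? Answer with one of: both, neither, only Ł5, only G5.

In Ł5: at ψ = 1/4 the value is 3/4 — not a tautology.
In G5: every assignment gives 1 — tautology.

only G5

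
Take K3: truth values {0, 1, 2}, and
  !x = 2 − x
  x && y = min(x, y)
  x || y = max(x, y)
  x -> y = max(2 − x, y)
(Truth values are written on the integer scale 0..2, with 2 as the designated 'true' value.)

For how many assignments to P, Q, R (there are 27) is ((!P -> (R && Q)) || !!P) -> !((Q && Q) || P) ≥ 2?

value 2: 5 assignments (counts)
value 1: 11 assignments
value 0: 11 assignments
So 5 of the 27 assignments meet the threshold.

5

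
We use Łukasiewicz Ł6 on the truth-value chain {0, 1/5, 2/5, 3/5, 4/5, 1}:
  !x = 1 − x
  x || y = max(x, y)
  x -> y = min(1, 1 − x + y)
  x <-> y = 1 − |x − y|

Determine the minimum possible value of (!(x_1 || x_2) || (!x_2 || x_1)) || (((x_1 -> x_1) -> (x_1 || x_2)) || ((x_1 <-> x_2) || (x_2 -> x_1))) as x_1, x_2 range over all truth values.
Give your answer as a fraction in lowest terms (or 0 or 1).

Take x_1 = 0, x_2 = 2/5:
x_1 || x_2 = 0 || 2/5 = 2/5
!(x_1 || x_2) = !2/5 = 3/5
!x_2 = !2/5 = 3/5
!x_2 || x_1 = 3/5 || 0 = 3/5
!(x_1 || x_2) || (!x_2 || x_1) = 3/5 || 3/5 = 3/5
x_1 -> x_1 = 0 -> 0 = 1
x_1 || x_2 = 0 || 2/5 = 2/5
(x_1 -> x_1) -> (x_1 || x_2) = 1 -> 2/5 = 2/5
x_1 <-> x_2 = 0 <-> 2/5 = 3/5
x_2 -> x_1 = 2/5 -> 0 = 3/5
(x_1 <-> x_2) || (x_2 -> x_1) = 3/5 || 3/5 = 3/5
((x_1 -> x_1) -> (x_1 || x_2)) || ((x_1 <-> x_2) || (x_2 -> x_1)) = 2/5 || 3/5 = 3/5
(!(x_1 || x_2) || (!x_2 || x_1)) || (((x_1 -> x_1) -> (x_1 || x_2)) || ((x_1 <-> x_2) || (x_2 -> x_1))) = 3/5 || 3/5 = 3/5
No assignment yields a value below 3/5, so this is the minimum.

3/5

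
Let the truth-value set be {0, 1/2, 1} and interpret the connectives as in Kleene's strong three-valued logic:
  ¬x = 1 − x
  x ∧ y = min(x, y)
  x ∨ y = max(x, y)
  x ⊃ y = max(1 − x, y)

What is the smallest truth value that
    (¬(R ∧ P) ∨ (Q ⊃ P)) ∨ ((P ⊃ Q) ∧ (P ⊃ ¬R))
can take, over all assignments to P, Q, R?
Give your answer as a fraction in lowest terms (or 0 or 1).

Take P = 1/2, Q = 1/2, R = 1/2:
R ∧ P = 1/2 ∧ 1/2 = 1/2
¬(R ∧ P) = ¬1/2 = 1/2
Q ⊃ P = 1/2 ⊃ 1/2 = 1/2
¬(R ∧ P) ∨ (Q ⊃ P) = 1/2 ∨ 1/2 = 1/2
P ⊃ Q = 1/2 ⊃ 1/2 = 1/2
¬R = ¬1/2 = 1/2
P ⊃ ¬R = 1/2 ⊃ 1/2 = 1/2
(P ⊃ Q) ∧ (P ⊃ ¬R) = 1/2 ∧ 1/2 = 1/2
(¬(R ∧ P) ∨ (Q ⊃ P)) ∨ ((P ⊃ Q) ∧ (P ⊃ ¬R)) = 1/2 ∨ 1/2 = 1/2
No assignment yields a value below 1/2, so this is the minimum.

1/2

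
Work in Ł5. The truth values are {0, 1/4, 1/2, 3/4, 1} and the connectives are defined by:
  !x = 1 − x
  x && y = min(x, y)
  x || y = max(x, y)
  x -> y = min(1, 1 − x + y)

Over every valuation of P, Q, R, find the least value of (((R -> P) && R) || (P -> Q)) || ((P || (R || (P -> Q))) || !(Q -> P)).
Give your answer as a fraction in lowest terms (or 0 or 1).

Take P = 1/2, Q = 0, R = 0:
R -> P = 0 -> 1/2 = 1
(R -> P) && R = 1 && 0 = 0
P -> Q = 1/2 -> 0 = 1/2
((R -> P) && R) || (P -> Q) = 0 || 1/2 = 1/2
P -> Q = 1/2 -> 0 = 1/2
R || (P -> Q) = 0 || 1/2 = 1/2
P || (R || (P -> Q)) = 1/2 || 1/2 = 1/2
Q -> P = 0 -> 1/2 = 1
!(Q -> P) = !1 = 0
(P || (R || (P -> Q))) || !(Q -> P) = 1/2 || 0 = 1/2
(((R -> P) && R) || (P -> Q)) || ((P || (R || (P -> Q))) || !(Q -> P)) = 1/2 || 1/2 = 1/2
No assignment yields a value below 1/2, so this is the minimum.

1/2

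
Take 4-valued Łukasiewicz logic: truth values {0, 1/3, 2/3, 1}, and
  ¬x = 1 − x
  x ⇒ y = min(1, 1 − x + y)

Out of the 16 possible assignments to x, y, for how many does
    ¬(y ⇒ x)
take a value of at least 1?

x = 0, y = 0 ↦ 0  <
x = 0, y = 1/3 ↦ 1/3  <
x = 0, y = 2/3 ↦ 2/3  <
x = 0, y = 1 ↦ 1  ≥
x = 1/3, y = 0 ↦ 0  <
x = 1/3, y = 1/3 ↦ 0  <
x = 1/3, y = 2/3 ↦ 1/3  <
x = 1/3, y = 1 ↦ 2/3  <
x = 2/3, y = 0 ↦ 0  <
x = 2/3, y = 1/3 ↦ 0  <
x = 2/3, y = 2/3 ↦ 0  <
x = 2/3, y = 1 ↦ 1/3  <
x = 1, y = 0 ↦ 0  <
x = 1, y = 1/3 ↦ 0  <
x = 1, y = 2/3 ↦ 0  <
x = 1, y = 1 ↦ 0  <
So 1 of the 16 assignments meets the threshold.

1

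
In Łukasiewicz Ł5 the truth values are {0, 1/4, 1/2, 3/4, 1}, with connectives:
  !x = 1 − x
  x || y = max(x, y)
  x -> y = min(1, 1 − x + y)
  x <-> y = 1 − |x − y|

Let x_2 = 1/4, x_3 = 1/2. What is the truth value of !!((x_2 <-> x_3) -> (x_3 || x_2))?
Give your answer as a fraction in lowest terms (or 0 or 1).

x_2 <-> x_3 = 1/4 <-> 1/2 = 3/4
x_3 || x_2 = 1/2 || 1/4 = 1/2
(x_2 <-> x_3) -> (x_3 || x_2) = 3/4 -> 1/2 = 3/4
!((x_2 <-> x_3) -> (x_3 || x_2)) = !3/4 = 1/4
!!((x_2 <-> x_3) -> (x_3 || x_2)) = !1/4 = 3/4

3/4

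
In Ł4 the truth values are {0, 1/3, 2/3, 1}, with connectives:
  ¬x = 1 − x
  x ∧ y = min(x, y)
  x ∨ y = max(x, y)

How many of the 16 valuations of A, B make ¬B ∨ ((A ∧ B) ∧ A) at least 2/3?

12

A = 0, B = 0 ↦ 1  ≥
A = 0, B = 1/3 ↦ 2/3  ≥
A = 0, B = 2/3 ↦ 1/3  <
A = 0, B = 1 ↦ 0  <
A = 1/3, B = 0 ↦ 1  ≥
A = 1/3, B = 1/3 ↦ 2/3  ≥
A = 1/3, B = 2/3 ↦ 1/3  <
A = 1/3, B = 1 ↦ 1/3  <
A = 2/3, B = 0 ↦ 1  ≥
A = 2/3, B = 1/3 ↦ 2/3  ≥
A = 2/3, B = 2/3 ↦ 2/3  ≥
A = 2/3, B = 1 ↦ 2/3  ≥
A = 1, B = 0 ↦ 1  ≥
A = 1, B = 1/3 ↦ 2/3  ≥
A = 1, B = 2/3 ↦ 2/3  ≥
A = 1, B = 1 ↦ 1  ≥
So 12 of the 16 assignments meet the threshold.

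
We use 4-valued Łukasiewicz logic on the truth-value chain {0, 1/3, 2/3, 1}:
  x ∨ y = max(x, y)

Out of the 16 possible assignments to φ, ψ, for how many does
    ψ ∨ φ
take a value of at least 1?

7

φ = 0, ψ = 0 ↦ 0  <
φ = 0, ψ = 1/3 ↦ 1/3  <
φ = 0, ψ = 2/3 ↦ 2/3  <
φ = 0, ψ = 1 ↦ 1  ≥
φ = 1/3, ψ = 0 ↦ 1/3  <
φ = 1/3, ψ = 1/3 ↦ 1/3  <
φ = 1/3, ψ = 2/3 ↦ 2/3  <
φ = 1/3, ψ = 1 ↦ 1  ≥
φ = 2/3, ψ = 0 ↦ 2/3  <
φ = 2/3, ψ = 1/3 ↦ 2/3  <
φ = 2/3, ψ = 2/3 ↦ 2/3  <
φ = 2/3, ψ = 1 ↦ 1  ≥
φ = 1, ψ = 0 ↦ 1  ≥
φ = 1, ψ = 1/3 ↦ 1  ≥
φ = 1, ψ = 2/3 ↦ 1  ≥
φ = 1, ψ = 1 ↦ 1  ≥
So 7 of the 16 assignments meet the threshold.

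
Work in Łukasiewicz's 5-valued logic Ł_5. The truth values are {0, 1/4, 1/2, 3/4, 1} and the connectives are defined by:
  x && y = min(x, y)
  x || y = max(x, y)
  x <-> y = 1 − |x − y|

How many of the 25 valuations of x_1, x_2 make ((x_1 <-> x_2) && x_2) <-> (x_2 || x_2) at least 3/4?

21

value 1: 19 assignments (counts)
value 3/4: 2 assignments (counts)
value 1/2: 2 assignments
value 1/4: 1 assignment
value 0: 1 assignment
So 21 of the 25 assignments meet the threshold.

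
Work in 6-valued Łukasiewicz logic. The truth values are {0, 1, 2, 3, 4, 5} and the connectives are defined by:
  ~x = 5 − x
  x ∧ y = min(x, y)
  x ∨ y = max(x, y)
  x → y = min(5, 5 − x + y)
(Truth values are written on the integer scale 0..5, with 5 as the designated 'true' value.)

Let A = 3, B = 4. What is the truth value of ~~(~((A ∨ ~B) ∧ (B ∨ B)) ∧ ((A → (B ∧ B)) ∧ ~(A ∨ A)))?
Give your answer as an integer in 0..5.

~B = ~4 = 1
A ∨ ~B = 3 ∨ 1 = 3
B ∨ B = 4 ∨ 4 = 4
(A ∨ ~B) ∧ (B ∨ B) = 3 ∧ 4 = 3
~((A ∨ ~B) ∧ (B ∨ B)) = ~3 = 2
B ∧ B = 4 ∧ 4 = 4
A → (B ∧ B) = 3 → 4 = 5
A ∨ A = 3 ∨ 3 = 3
~(A ∨ A) = ~3 = 2
(A → (B ∧ B)) ∧ ~(A ∨ A) = 5 ∧ 2 = 2
~((A ∨ ~B) ∧ (B ∨ B)) ∧ ((A → (B ∧ B)) ∧ ~(A ∨ A)) = 2 ∧ 2 = 2
~(~((A ∨ ~B) ∧ (B ∨ B)) ∧ ((A → (B ∧ B)) ∧ ~(A ∨ A))) = ~2 = 3
~~(~((A ∨ ~B) ∧ (B ∨ B)) ∧ ((A → (B ∧ B)) ∧ ~(A ∨ A))) = ~3 = 2

2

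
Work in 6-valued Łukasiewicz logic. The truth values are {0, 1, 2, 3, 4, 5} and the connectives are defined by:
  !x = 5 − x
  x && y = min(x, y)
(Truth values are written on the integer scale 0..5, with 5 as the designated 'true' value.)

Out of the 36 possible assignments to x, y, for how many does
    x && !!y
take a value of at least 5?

value 5: 1 assignment (counts)
value 4: 3 assignments
value 3: 5 assignments
value 2: 7 assignments
value 1: 9 assignments
value 0: 11 assignments
So 1 of the 36 assignments meets the threshold.

1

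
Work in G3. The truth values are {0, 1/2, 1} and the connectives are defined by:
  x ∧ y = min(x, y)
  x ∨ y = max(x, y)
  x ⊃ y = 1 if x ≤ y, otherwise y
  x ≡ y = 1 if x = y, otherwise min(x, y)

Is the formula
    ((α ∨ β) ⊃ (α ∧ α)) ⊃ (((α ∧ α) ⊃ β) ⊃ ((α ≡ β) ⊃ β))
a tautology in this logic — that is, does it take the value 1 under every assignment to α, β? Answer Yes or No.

No

Counterexample: take α = 0, β = 0.
α ∨ β = 0 ∨ 0 = 0
α ∧ α = 0 ∧ 0 = 0
(α ∨ β) ⊃ (α ∧ α) = 0 ⊃ 0 = 1
α ∧ α = 0 ∧ 0 = 0
(α ∧ α) ⊃ β = 0 ⊃ 0 = 1
α ≡ β = 0 ≡ 0 = 1
(α ≡ β) ⊃ β = 1 ⊃ 0 = 0
((α ∧ α) ⊃ β) ⊃ ((α ≡ β) ⊃ β) = 1 ⊃ 0 = 0
((α ∨ β) ⊃ (α ∧ α)) ⊃ (((α ∧ α) ⊃ β) ⊃ ((α ≡ β) ⊃ β)) = 1 ⊃ 0 = 0
This gives 0 ≠ 1.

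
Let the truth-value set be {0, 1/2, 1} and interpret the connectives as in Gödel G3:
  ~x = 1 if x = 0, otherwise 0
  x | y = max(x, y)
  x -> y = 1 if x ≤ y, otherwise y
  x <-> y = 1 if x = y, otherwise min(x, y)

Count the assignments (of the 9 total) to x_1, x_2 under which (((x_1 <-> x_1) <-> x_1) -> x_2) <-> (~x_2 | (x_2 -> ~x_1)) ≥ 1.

3

x_1 = 0, x_2 = 0 ↦ 1  ≥
x_1 = 0, x_2 = 1/2 ↦ 1  ≥
x_1 = 0, x_2 = 1 ↦ 1  ≥
x_1 = 1/2, x_2 = 0 ↦ 0  <
x_1 = 1/2, x_2 = 1/2 ↦ 0  <
x_1 = 1/2, x_2 = 1 ↦ 0  <
x_1 = 1, x_2 = 0 ↦ 0  <
x_1 = 1, x_2 = 1/2 ↦ 0  <
x_1 = 1, x_2 = 1 ↦ 0  <
So 3 of the 9 assignments meet the threshold.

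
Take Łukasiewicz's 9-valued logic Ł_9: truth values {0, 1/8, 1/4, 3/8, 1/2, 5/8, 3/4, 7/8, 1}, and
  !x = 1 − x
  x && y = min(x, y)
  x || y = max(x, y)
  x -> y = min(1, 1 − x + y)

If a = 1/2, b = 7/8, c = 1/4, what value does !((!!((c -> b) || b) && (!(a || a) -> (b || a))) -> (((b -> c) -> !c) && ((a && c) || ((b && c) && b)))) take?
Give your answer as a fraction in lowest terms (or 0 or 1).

3/4

c -> b = 1/4 -> 7/8 = 1
(c -> b) || b = 1 || 7/8 = 1
!((c -> b) || b) = !1 = 0
!!((c -> b) || b) = !0 = 1
a || a = 1/2 || 1/2 = 1/2
!(a || a) = !1/2 = 1/2
b || a = 7/8 || 1/2 = 7/8
!(a || a) -> (b || a) = 1/2 -> 7/8 = 1
!!((c -> b) || b) && (!(a || a) -> (b || a)) = 1 && 1 = 1
b -> c = 7/8 -> 1/4 = 3/8
!c = !1/4 = 3/4
(b -> c) -> !c = 3/8 -> 3/4 = 1
a && c = 1/2 && 1/4 = 1/4
b && c = 7/8 && 1/4 = 1/4
(b && c) && b = 1/4 && 7/8 = 1/4
(a && c) || ((b && c) && b) = 1/4 || 1/4 = 1/4
((b -> c) -> !c) && ((a && c) || ((b && c) && b)) = 1 && 1/4 = 1/4
(!!((c -> b) || b) && (!(a || a) -> (b || a))) -> (((b -> c) -> !c) && ((a && c) || ((b && c) && b))) = 1 -> 1/4 = 1/4
!((!!((c -> b) || b) && (!(a || a) -> (b || a))) -> (((b -> c) -> !c) && ((a && c) || ((b && c) && b)))) = !1/4 = 3/4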